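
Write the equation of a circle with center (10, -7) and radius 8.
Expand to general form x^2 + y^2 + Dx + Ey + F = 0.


(x-10)^2 + (y+ 7)^2 = 8^2
D = -2h = -20, E = -2k = 14
F = h^2+k^2-r^2 = 100+49-64 = 85

x^2 + y^2 - 20x + 14y + 85 = 0


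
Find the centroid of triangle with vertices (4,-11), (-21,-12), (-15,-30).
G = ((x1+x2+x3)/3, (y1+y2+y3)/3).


Gx = (4- 21- 15)/3 = -32/3 = -10.6667
Gy = (-11- 12- 30)/3 = -53/3 = -17.6667

G = (-10.6667, -17.6667)


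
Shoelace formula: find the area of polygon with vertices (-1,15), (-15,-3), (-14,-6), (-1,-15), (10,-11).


sum(xi*y_{i+1}) = -1*(-3) - 15*(-6) - 14*(-15) - 1*(-11) + 10*15 = 464
sum(yi*x_{i+1}) = 15*(-15) - 3*(-14) - 6*(-1) - 15*10 - 11*(-1) = -316
Area = |464 + 316|/2 = 780/2 = 390.0000

390.0000 sq units


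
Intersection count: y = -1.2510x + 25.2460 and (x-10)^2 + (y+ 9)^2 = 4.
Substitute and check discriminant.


Substitute y = -1.2510x + 25.2460: (x-10)^2 + (-1.2510x+25.2460+ 9)^2 = 4
Expand to Ax^2 + Bx + C = 0, where b-k = 34.246
A = 1+m^2 = 2.565001
B = 2(m(b-k) - h) = 2(-1.2510*34.246 - 10) = -105.683492
C = h^2 + (b-k)^2 - r^2 = 100 + 1172.788516 - 4 = 1268.788516
disc = B^2-4AC = 11169.0005 - 13017.7752 = -1848.7747
disc < 0

0 intersection points


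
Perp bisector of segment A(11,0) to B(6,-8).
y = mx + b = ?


Midpoint = (8.5, -4)
Slope of AB = dy/dx = -8/(-5) = 1.6000
Perp slope = -dx/dy = -5/8 = -0.6250
b = My - (perp slope)*Mx = -4 + (-5*8.5)/(-8) = -4 + 5.3125 = 1.3125

y = -0.6250x + 1.3125


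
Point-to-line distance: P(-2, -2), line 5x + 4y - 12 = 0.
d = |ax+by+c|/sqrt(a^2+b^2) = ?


|5*(-2) + 4*(-2) - 12| = |-30| = 30
sqrt(25 + 16) = sqrt(41) = 6.4031
d = 30/sqrt(41) = 4.6852

4.6852


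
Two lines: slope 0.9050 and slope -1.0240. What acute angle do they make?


m1-m2 = 1.929
1+m1*m2 = 0.07328
tan(theta) = |1.929/0.07328| = 26.323690
theta = arctan(|1.929/0.07328|) = 87.8245 degrees (acute angle)

87.8245 degrees


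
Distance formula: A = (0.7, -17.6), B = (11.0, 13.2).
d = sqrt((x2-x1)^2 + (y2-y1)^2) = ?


dx = 11.0 - 0.7 = 10.3
dy = 13.2 + 17.6 = 30.8
d = sqrt(106.09 + 948.64) = sqrt(1054.73) = 32.4766

32.4766


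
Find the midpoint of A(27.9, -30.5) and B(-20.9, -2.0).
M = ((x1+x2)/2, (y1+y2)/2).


Mx = (27.9 - 20.9)/2 = 7.0/2 = 3.5000
My = (-30.5 - 2.0)/2 = -32.5/2 = -16.2500

(3.5000, -16.2500)


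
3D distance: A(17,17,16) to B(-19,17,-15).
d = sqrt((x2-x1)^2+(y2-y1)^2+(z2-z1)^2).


dx=-36, dy=0, dz=-31
d = sqrt(1296+0+961) = sqrt(2257) = 47.5079

47.5079


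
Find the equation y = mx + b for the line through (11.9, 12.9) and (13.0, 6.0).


m = (-6.9)/(1.1) = -6.2727
b = y1 - m*x1 = 12.9 - (-6.9*11.9)/(1.1) = 12.9 + 74.6455 = 87.5455

y = -6.2727x + 87.5455


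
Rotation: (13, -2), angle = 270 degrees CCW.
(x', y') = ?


cos(270) = 0, sin(270) = -1
x' = 13*0 + 2*(-1) = -2
y' = 13*(-1) - 2*0 = -13

(-2, -13)


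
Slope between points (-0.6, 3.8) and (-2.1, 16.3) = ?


dy = 16.3 - 3.8 = 12.5
dx = -2.1 + 0.6 = -1.5
m = 12.5/(-1.5) = -8.3333

m = -8.3333


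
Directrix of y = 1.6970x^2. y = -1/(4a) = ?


a = 1.6970
1/(4a) = 0.1473
directrix: y = -0.1473 = -0.1473

y = -0.1473


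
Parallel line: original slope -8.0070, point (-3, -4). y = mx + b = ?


Parallel lines have equal slopes.
m2 = -8.0070
b2 = -4 + 8.0070*(-3) = -28.0210

y = -8.0070x - 28.0210


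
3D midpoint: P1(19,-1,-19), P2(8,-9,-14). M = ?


Mx = (19+8)/2 = 13.5000
My = (-1- 9)/2 = -5.0000
Mz = (-19- 14)/2 = -16.5000

M = (13.5000, -5.0000, -16.5000)


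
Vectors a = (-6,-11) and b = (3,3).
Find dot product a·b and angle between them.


a·b = -6*3 - 11*3 = -18 - 33 = -51
|a| = sqrt(36+121) = 12.5300
|b| = sqrt(9+9) = 4.2426
cos(theta) = -51/(sqrt(157)*sqrt(18)) = -51/sqrt(2826) = -0.959366
theta = arccos(-51/sqrt(2826)) = 163.6105 degrees

a·b = -51, theta = 163.6105 deg


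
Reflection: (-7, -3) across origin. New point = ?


Reflection rule for origin: (-x, -y)
(-7, -3) -> (7, 3)

(7, 3)


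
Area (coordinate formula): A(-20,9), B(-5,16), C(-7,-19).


-20*(16+ 19) = -700
-5*(-19-9) = 140
-7*(9-16) = 49
sum = -511
Area = |-511|/2 = 255.5000

255.5000 sq units


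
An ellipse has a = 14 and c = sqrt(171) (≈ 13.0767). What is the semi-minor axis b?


b^2 = 14^2 - (sqrt(171))^2 = 196 - 171 = 25
b = sqrt(25) = 5

b = 5


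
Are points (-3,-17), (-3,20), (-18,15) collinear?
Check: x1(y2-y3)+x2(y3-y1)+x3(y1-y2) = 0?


-3*(20-15) - 3*(15+ 17) - 18*(-17-20)
= -15 - 96 + 666 = 555

No, not collinear (determinant = 555)


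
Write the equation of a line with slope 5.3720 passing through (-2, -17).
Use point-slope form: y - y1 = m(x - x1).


y + 17 = 5.3720(x + 2)
y = 5.3720x - 17 - 5.3720*(-2)
y = 5.3720x - 6.2560

y = 5.3720x - 6.2560


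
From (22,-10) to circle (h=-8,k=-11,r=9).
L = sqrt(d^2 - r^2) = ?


d = sqrt((22+ 8)^2 + (-10+ 11)^2) = sqrt(900+1) = 30.0167
L = sqrt(901.0000 - 81) = sqrt(820.0000) = 28.6356

28.6356


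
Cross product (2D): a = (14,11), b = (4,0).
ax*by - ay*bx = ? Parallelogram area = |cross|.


cross = 14*0 - 11*4 = 0 - 44 = -44
Parallelogram area = |-44| = 44

cross = -44, parallelogram area = 44


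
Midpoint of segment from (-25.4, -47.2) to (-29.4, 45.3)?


Mx = (-25.4 - 29.4)/2 = -54.8/2 = -27.4000
My = (-47.2 + 45.3)/2 = -1.9/2 = -0.9500

(-27.4000, -0.9500)


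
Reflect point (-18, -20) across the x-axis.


Reflection rule for x-axis: (x, -y)
(-18, -20) -> (-18, 20)

(-18, 20)


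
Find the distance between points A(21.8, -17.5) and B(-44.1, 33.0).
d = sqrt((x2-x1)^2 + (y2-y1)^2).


dx = -44.1 - 21.8 = -65.9
dy = 33.0 + 17.5 = 50.5
d = sqrt(4342.81 + 2550.25) = sqrt(6893.06) = 83.0245

83.0245


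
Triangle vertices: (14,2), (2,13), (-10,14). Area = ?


14*(13-14) = -14
2*(14-2) = 24
-10*(2-13) = 110
sum = 120
Area = |120|/2 = 60.0000

60.0000 sq units


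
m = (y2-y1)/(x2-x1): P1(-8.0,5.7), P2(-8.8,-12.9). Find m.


dy = -12.9 - 5.7 = -18.6
dx = -8.8 + 8.0 = -0.8
m = -18.6/(-0.8) = 23.2500

m = 23.2500


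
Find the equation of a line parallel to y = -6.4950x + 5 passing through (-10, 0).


Parallel lines have equal slopes.
m2 = -6.4950
b2 = 0 + 6.4950*(-10) = -64.9500

y = -6.4950x - 64.9500


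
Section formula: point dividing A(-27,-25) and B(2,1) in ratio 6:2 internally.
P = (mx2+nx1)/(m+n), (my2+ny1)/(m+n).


Px = (6*2 + 2*(-27))/8 = -42/8 = -5.2500
Py = (6*1 + 2*(-25))/8 = -44/8 = -5.5000

P = (-5.2500, -5.5000)


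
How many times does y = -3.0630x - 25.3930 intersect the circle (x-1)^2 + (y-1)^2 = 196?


Substitute y = -3.0630x - 25.3930: (x-1)^2 + (-3.0630x- 25.3930-1)^2 = 196
Expand to Ax^2 + Bx + C = 0, where b-k = -26.393
A = 1+m^2 = 10.381969
B = 2(m(b-k) - h) = 2(-3.0630*(-26.393) - 1) = 159.683518
C = h^2 + (b-k)^2 - r^2 = 1 + 696.590449 - 196 = 501.590449
disc = B^2-4AC = 25498.8259 - 20829.9860 = 4668.8399
disc > 0

2 intersection points


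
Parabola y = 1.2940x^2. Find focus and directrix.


a = 1.2940
1/(4a) = 0.1932
Focus = (0, 0.1932)
Directrix: y = -0.1932

Focus = (0, 0.1932), Directrix: y = -0.1932


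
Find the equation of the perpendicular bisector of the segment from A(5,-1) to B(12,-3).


Midpoint = (8.5, -2)
Slope of AB = dy/dx = -2/7 = -0.2857
Perp slope = -dx/dy = 7/2 = 3.5000
b = My - (perp slope)*Mx = -2 + (7*8.5)/(-2) = -2 - 29.7500 = -31.7500

y = 3.5000x - 31.7500


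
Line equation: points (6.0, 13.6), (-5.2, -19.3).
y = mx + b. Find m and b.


m = (-32.9)/(-11.2) = 2.9375
b = y1 - m*x1 = 13.6 - (-32.9*6.0)/(-11.2) = 13.6 - 17.6250 = -4.0250

y = 2.9375x - 4.0250


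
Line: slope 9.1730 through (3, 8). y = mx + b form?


y - 8 = 9.1730(x - 3)
y = 9.1730x + 8 - 9.1730*3
y = 9.1730x - 19.5190

y = 9.1730x - 19.5190


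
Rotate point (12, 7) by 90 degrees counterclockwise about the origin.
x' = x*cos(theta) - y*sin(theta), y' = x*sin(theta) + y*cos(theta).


cos(90) = 0, sin(90) = 1
x' = 12*0 - 7*1 = -7
y' = 12*1 + 7*0 = 12

(-7, 12)


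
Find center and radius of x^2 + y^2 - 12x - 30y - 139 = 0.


h = -D/2 = 12/2 = 6
k = -E/2 = 30/2 = 15
r^2 = h^2 + k^2 - F = 36 + 225 + 139 = 400
r = 20

Center (6, 15), radius = 20


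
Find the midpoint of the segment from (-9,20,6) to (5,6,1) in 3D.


Mx = (-9+5)/2 = -2.0000
My = (20+6)/2 = 13.0000
Mz = (6+1)/2 = 3.5000

M = (-2.0000, 13.0000, 3.5000)


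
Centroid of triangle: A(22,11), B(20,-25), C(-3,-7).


Gx = (22+20- 3)/3 = 39/3 = 13.0000
Gy = (11- 25- 7)/3 = -21/3 = -7.0000

G = (13.0000, -7.0000)


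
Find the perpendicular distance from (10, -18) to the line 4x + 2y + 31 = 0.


|4*10 + 2*(-18) + 31| = |35| = 35
sqrt(16 + 4) = sqrt(20) = 4.4721
d = 35/sqrt(20) = 7.8262

7.8262


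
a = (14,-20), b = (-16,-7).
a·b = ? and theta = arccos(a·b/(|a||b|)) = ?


a·b = 14*(-16) - 20*(-7) = -224 + 140 = -84
|a| = sqrt(196+400) = 24.4131
|b| = sqrt(256+49) = 17.4642
cos(theta) = -84/(sqrt(596)*sqrt(305)) = -84/sqrt(181780) = -0.197018
theta = arccos(-84/sqrt(181780)) = 101.3626 degrees

a·b = -84, theta = 101.3626 deg


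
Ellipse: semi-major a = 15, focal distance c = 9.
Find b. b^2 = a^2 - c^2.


b^2 = 15^2 - (9)^2 = 225 - 81 = 144
b = sqrt(144) = 12

b = 12


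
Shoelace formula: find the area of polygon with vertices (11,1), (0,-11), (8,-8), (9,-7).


sum(xi*y_{i+1}) = 11*(-11) + 0*(-8) + 8*(-7) + 9*1 = -168
sum(yi*x_{i+1}) = 1*0 - 11*8 - 8*9 - 7*11 = -237
Area = |-168 + 237|/2 = 69/2 = 34.5000

34.5000 sq units


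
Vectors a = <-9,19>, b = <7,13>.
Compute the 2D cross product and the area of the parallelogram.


cross = -9*13 - 19*7 = -117 - 133 = -250
Parallelogram area = |-250| = 250

cross = -250, parallelogram area = 250


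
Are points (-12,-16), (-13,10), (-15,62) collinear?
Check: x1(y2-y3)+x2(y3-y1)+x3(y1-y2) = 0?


-12*(10-62) - 13*(62+ 16) - 15*(-16-10)
= 624 - 1014 + 390 = 0

Yes, collinear (determinant = 0)


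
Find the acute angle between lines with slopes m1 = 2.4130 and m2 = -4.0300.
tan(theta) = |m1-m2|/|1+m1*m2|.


m1-m2 = 6.443
1+m1*m2 = -8.72439
tan(theta) = |6.443/(-8.72439)| = 0.738504
theta = arctan(|6.443/(-8.72439)|) = 36.4460 degrees (acute angle)

36.4460 degrees


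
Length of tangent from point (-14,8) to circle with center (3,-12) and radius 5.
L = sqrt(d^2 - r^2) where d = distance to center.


d = sqrt((-14-3)^2 + (8+ 12)^2) = sqrt(289+400) = 26.2488
L = sqrt(689.0000 - 25) = sqrt(664.0000) = 25.7682

25.7682


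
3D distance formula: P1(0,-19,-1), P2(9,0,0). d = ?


dx=9, dy=19, dz=1
d = sqrt(81+361+1) = sqrt(443) = 21.0476

21.0476


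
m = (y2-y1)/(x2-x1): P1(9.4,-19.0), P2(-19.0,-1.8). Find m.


dy = -1.8 + 19.0 = 17.2
dx = -19.0 - 9.4 = -28.4
m = 17.2/(-28.4) = -0.6056

m = -0.6056


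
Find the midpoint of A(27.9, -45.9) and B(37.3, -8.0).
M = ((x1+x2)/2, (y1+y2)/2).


Mx = (27.9 + 37.3)/2 = 65.2/2 = 32.6000
My = (-45.9 - 8.0)/2 = -53.9/2 = -26.9500

(32.6000, -26.9500)


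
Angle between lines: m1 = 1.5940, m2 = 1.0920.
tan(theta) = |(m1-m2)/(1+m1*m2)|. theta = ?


m1-m2 = 0.502
1+m1*m2 = 2.740648
tan(theta) = |0.502/2.740648| = 0.183168
theta = arctan(|0.502/2.740648|) = 10.3797 degrees (acute angle)

10.3797 degrees


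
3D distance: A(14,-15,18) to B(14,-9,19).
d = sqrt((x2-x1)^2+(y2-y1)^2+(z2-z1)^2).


dx=0, dy=6, dz=1
d = sqrt(0+36+1) = sqrt(37) = 6.0828

6.0828


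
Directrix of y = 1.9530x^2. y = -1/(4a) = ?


a = 1.9530
1/(4a) = 0.1280
directrix: y = -0.1280 = -0.1280

y = -0.1280


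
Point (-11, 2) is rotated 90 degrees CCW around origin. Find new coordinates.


cos(90) = 0, sin(90) = 1
x' = -11*0 - 2*1 = -2
y' = -11*1 + 2*0 = -11

(-2, -11)


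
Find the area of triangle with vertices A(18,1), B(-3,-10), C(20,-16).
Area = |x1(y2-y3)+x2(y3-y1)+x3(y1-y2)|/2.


18*(-10+ 16) = 108
-3*(-16-1) = 51
20*(1+ 10) = 220
sum = 379
Area = |379|/2 = 189.5000

189.5000 sq units


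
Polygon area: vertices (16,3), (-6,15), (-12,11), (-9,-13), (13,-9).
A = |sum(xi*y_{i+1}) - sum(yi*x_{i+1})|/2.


sum(xi*y_{i+1}) = 16*15 - 6*11 - 12*(-13) - 9*(-9) + 13*3 = 450
sum(yi*x_{i+1}) = 3*(-6) + 15*(-12) + 11*(-9) - 13*13 - 9*16 = -610
Area = |450 + 610|/2 = 1060/2 = 530.0000

530.0000 sq units


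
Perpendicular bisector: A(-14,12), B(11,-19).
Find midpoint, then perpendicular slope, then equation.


Midpoint = (-1.5, -3.5)
Slope of AB = dy/dx = -31/25 = -1.2400
Perp slope = -dx/dy = 25/31 = 0.8065
b = My - (perp slope)*Mx = -3.5 + (25*(-1.5))/(-31) = -3.5 + 1.2097 = -2.2903

y = 0.8065x - 2.2903


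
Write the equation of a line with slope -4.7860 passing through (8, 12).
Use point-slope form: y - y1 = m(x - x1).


y - 12 = -4.7860(x - 8)
y = -4.7860x + 12 + 4.7860*8
y = -4.7860x + 50.2880

y = -4.7860x + 50.2880


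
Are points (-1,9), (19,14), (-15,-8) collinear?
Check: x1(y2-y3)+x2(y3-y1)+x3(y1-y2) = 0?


-1*(14+ 8) + 19*(-8-9) - 15*(9-14)
= -22 - 323 + 75 = -270

No, not collinear (determinant = -270)


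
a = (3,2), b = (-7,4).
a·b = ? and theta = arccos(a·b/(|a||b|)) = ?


a·b = 3*(-7) + 2*4 = -21 + 8 = -13
|a| = sqrt(9+4) = 3.6056
|b| = sqrt(49+16) = 8.0623
cos(theta) = -13/(sqrt(13)*sqrt(65)) = -13/sqrt(845) = -0.447214
theta = arccos(-13/sqrt(845)) = 116.5651 degrees

a·b = -13, theta = 116.5651 deg


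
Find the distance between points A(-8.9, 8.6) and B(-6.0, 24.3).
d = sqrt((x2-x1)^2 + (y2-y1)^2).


dx = -6.0 + 8.9 = 2.9
dy = 24.3 - 8.6 = 15.7
d = sqrt(8.41 + 246.49) = sqrt(254.9) = 15.9656

15.9656


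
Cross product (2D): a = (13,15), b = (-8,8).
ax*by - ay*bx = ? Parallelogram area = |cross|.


cross = 13*8 - 15*(-8) = 104 + 120 = 224
Parallelogram area = |224| = 224

cross = 224, parallelogram area = 224


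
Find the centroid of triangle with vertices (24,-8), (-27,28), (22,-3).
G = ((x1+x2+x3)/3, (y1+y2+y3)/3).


Gx = (24- 27+22)/3 = 19/3 = 6.3333
Gy = (-8+28- 3)/3 = 17/3 = 5.6667

G = (6.3333, 5.6667)


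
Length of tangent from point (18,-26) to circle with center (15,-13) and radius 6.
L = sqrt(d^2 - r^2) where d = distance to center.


d = sqrt((18-15)^2 + (-26+ 13)^2) = sqrt(9+169) = 13.3417
L = sqrt(178.0000 - 36) = sqrt(142.0000) = 11.9164

11.9164


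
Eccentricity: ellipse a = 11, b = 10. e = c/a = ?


c = sqrt(121-100) = sqrt(21) = 4.5826
e = c/a = sqrt(21)/11 = 0.4166

e = 0.4166


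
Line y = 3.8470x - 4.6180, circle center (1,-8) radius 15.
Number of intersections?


Substitute y = 3.8470x - 4.6180: (x-1)^2 + (3.8470x- 4.6180+ 8)^2 = 225
Expand to Ax^2 + Bx + C = 0, where b-k = 3.382
A = 1+m^2 = 15.799409
B = 2(m(b-k) - h) = 2(3.8470*3.382 - 1) = 24.021108
C = h^2 + (b-k)^2 - r^2 = 1 + 11.437924 - 225 = -212.562076
disc = B^2-4AC = 577.0136 + 13433.4207 = 14010.4343
disc > 0

2 intersection points


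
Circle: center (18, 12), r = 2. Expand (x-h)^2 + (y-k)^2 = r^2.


(x-18)^2 + (y-12)^2 = 2^2
D = -2h = -36, E = -2k = -24
F = h^2+k^2-r^2 = 324+144-4 = 464

x^2 + y^2 - 36x - 24y + 464 = 0


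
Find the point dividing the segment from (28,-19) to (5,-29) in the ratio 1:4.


Px = (1*5 + 4*28)/5 = 117/5 = 23.4000
Py = (1*(-29) + 4*(-19))/5 = -105/5 = -21.0000

P = (23.4000, -21.0000)


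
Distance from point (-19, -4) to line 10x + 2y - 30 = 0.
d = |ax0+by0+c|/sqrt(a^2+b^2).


|10*(-19) + 2*(-4) - 30| = |-228| = 228
sqrt(100 + 4) = sqrt(104) = 10.1980
d = 228/sqrt(104) = 22.3572

22.3572


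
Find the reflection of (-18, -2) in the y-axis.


Reflection rule for y-axis: (-x, y)
(-18, -2) -> (18, -2)

(18, -2)


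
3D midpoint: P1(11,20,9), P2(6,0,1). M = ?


Mx = (11+6)/2 = 8.5000
My = (20+0)/2 = 10.0000
Mz = (9+1)/2 = 5.0000

M = (8.5000, 10.0000, 5.0000)


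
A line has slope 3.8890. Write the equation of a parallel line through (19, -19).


Parallel lines have equal slopes.
m2 = 3.8890
b2 = -19 - 3.8890*19 = -92.8910

y = 3.8890x - 92.8910


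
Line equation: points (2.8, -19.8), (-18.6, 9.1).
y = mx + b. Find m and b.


m = (28.9)/(-21.4) = -1.3505
b = y1 - m*x1 = -19.8 - (28.9*2.8)/(-21.4) = -19.8 + 3.7813 = -16.0187

y = -1.3505x - 16.0187


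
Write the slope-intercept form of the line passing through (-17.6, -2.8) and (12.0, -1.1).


m = (1.7)/(29.6) = 0.0574
b = y1 - m*x1 = -2.8 - (1.7*(-17.6))/(29.6) = -2.8 + 1.0108 = -1.7892

y = 0.0574x - 1.7892


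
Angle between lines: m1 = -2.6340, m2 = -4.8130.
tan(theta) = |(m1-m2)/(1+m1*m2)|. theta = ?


m1-m2 = 2.179
1+m1*m2 = 13.677442
tan(theta) = |2.179/13.677442| = 0.159313
theta = arctan(|2.179/13.677442|) = 9.0519 degrees (acute angle)

9.0519 degrees


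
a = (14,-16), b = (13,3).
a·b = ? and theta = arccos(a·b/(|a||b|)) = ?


a·b = 14*13 - 16*3 = 182 - 48 = 134
|a| = sqrt(196+256) = 21.2603
|b| = sqrt(169+9) = 13.3417
cos(theta) = 134/(sqrt(452)*sqrt(178)) = 134/sqrt(80456) = 0.472417
theta = arccos(134/sqrt(80456)) = 61.8087 degrees

a·b = 134, theta = 61.8087 deg


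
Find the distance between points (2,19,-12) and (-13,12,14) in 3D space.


dx=-15, dy=-7, dz=26
d = sqrt(225+49+676) = sqrt(950) = 30.8221

30.8221


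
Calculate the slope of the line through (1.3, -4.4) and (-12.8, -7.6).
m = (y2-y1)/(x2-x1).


dy = -7.6 + 4.4 = -3.2
dx = -12.8 - 1.3 = -14.1
m = -3.2/(-14.1) = 0.2270

m = 0.2270


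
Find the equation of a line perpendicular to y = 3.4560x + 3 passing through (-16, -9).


Perpendicular slope = -1/m1 = -1/3.4560 = -0.2894
b2 = y0 - m2*x0 = -9 - 16/3.4560 = -9 - 4.6296 = -13.6296

y = -0.2894x - 13.6296


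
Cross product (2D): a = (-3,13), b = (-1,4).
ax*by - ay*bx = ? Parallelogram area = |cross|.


cross = -3*4 - 13*(-1) = -12 + 13 = 1
Parallelogram area = |1| = 1

cross = 1, parallelogram area = 1


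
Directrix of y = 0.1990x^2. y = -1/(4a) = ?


a = 0.1990
1/(4a) = 1.2563
directrix: y = -1.2563 = -1.2563

y = -1.2563


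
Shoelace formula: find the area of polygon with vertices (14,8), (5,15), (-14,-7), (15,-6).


sum(xi*y_{i+1}) = 14*15 + 5*(-7) - 14*(-6) + 15*8 = 379
sum(yi*x_{i+1}) = 8*5 + 15*(-14) - 7*15 - 6*14 = -359
Area = |379 + 359|/2 = 738/2 = 369.0000

369.0000 sq units


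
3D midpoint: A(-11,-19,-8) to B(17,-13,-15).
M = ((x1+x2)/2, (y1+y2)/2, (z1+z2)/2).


Mx = (-11+17)/2 = 3.0000
My = (-19- 13)/2 = -16.0000
Mz = (-8- 15)/2 = -11.5000

M = (3.0000, -16.0000, -11.5000)


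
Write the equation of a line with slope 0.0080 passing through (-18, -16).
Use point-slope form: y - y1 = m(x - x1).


y + 16 = 0.0080(x + 18)
y = 0.0080x - 16 - 0.0080*(-18)
y = 0.0080x - 15.8560

y = 0.0080x - 15.8560


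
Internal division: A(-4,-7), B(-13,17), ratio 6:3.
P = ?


Px = (6*(-13) + 3*(-4))/9 = -90/9 = -10.0000
Py = (6*17 + 3*(-7))/9 = 81/9 = 9.0000

P = (-10.0000, 9.0000)


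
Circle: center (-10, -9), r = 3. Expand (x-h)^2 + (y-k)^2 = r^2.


(x+ 10)^2 + (y+ 9)^2 = 3^2
D = -2h = 20, E = -2k = 18
F = h^2+k^2-r^2 = 100+81-9 = 172

x^2 + y^2 + 20x + 18y + 172 = 0


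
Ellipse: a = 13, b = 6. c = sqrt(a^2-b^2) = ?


c^2 = 13^2 - 6^2 = 169 - 36 = 133
c = sqrt(133) = 11.5326

c = 11.5326


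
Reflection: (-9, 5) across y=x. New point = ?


Reflection rule for y=x: (y, x)
(-9, 5) -> (5, -9)

(5, -9)


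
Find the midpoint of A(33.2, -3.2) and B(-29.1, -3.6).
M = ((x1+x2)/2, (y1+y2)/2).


Mx = (33.2 - 29.1)/2 = 4.1/2 = 2.0500
My = (-3.2 - 3.6)/2 = -6.8/2 = -3.4000

(2.0500, -3.4000)


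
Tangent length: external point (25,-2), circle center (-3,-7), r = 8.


d = sqrt((25+ 3)^2 + (-2+ 7)^2) = sqrt(784+25) = 28.4429
L = sqrt(809.0000 - 64) = sqrt(745.0000) = 27.2947

27.2947


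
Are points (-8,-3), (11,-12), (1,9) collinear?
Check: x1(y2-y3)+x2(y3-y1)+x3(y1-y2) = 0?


-8*(-12-9) + 11*(9+ 3) + 1*(-3+ 12)
= 168 + 132 + 9 = 309

No, not collinear (determinant = 309)


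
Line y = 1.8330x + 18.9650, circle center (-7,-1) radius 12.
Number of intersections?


Substitute y = 1.8330x + 18.9650: (x+ 7)^2 + (1.8330x+18.9650+ 1)^2 = 144
Expand to Ax^2 + Bx + C = 0, where b-k = 19.965
A = 1+m^2 = 4.359889
B = 2(m(b-k) - h) = 2(1.8330*19.965 + 7) = 87.19169
C = h^2 + (b-k)^2 - r^2 = 49 + 398.601225 - 144 = 303.601225
disc = B^2-4AC = 7602.3908 - 5294.6706 = 2307.7202
disc > 0

2 intersection points


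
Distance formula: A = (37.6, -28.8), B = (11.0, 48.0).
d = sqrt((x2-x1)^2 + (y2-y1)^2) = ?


dx = 11.0 - 37.6 = -26.6
dy = 48.0 + 28.8 = 76.8
d = sqrt(707.56 + 5898.24) = sqrt(6605.8) = 81.2761

81.2761


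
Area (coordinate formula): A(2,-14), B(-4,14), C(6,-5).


2*(14+ 5) = 38
-4*(-5+ 14) = -36
6*(-14-14) = -168
sum = -166
Area = |-166|/2 = 83.0000

83.0000 sq units


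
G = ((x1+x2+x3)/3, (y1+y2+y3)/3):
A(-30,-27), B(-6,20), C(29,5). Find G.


Gx = (-30- 6+29)/3 = -7/3 = -2.3333
Gy = (-27+20+5)/3 = -2/3 = -0.6667

G = (-2.3333, -0.6667)


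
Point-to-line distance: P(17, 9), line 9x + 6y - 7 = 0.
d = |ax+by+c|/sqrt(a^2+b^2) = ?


|9*17 + 6*9 - 7| = |200| = 200
sqrt(81 + 36) = sqrt(117) = 10.8167
d = 200/sqrt(117) = 18.4900

18.4900


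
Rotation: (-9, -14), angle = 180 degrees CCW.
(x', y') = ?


cos(180) = -1, sin(180) = 0
x' = -9*(-1) + 14*0 = 9
y' = -9*0 - 14*(-1) = 14

(9, 14)


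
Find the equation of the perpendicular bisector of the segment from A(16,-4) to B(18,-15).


Midpoint = (17, -9.5)
Slope of AB = dy/dx = -11/2 = -5.5000
Perp slope = -dx/dy = 2/11 = 0.1818
b = My - (perp slope)*Mx = -9.5 + (2*17)/(-11) = -9.5 - 3.0909 = -12.5909

y = 0.1818x - 12.5909


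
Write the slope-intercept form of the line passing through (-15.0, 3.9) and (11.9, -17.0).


m = (-20.9)/(26.9) = -0.7770
b = y1 - m*x1 = 3.9 - (-20.9*(-15.0))/(26.9) = 3.9 - 11.6543 = -7.7543

y = -0.7770x - 7.7543


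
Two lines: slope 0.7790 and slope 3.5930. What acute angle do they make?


m1-m2 = -2.814
1+m1*m2 = 3.798947
tan(theta) = |-2.814/3.798947| = 0.740732
theta = arctan(|-2.814/3.798947|) = 36.5285 degrees (acute angle)

36.5285 degrees


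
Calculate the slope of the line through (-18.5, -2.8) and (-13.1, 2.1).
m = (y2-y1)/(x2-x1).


dy = 2.1 + 2.8 = 4.9
dx = -13.1 + 18.5 = 5.4
m = 4.9/5.4 = 0.9074

m = 0.9074


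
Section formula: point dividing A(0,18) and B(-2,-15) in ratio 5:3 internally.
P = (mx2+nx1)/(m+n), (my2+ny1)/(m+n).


Px = (5*(-2) + 3*0)/8 = -10/8 = -1.2500
Py = (5*(-15) + 3*18)/8 = -21/8 = -2.6250

P = (-1.2500, -2.6250)


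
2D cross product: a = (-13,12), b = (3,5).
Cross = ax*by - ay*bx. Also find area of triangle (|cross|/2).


cross = -13*5 - 12*3 = -65 - 36 = -101
Triangle area = |-101|/2 = 101/2 = 50.5000

cross = -101, triangle area = 50.5000


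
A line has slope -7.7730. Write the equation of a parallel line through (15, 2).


Parallel lines have equal slopes.
m2 = -7.7730
b2 = 2 + 7.7730*15 = 118.5950

y = -7.7730x + 118.5950


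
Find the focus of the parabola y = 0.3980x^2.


a = 0.3980
4a = 1.5920
focus = (0, 1/1.5920) = (0, 0.6281)

Focus = (0, 0.6281)


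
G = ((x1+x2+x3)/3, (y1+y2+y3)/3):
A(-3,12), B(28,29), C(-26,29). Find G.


Gx = (-3+28- 26)/3 = -1/3 = -0.3333
Gy = (12+29+29)/3 = 70/3 = 23.3333

G = (-0.3333, 23.3333)


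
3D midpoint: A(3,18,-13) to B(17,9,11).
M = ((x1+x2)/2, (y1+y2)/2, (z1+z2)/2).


Mx = (3+17)/2 = 10.0000
My = (18+9)/2 = 13.5000
Mz = (-13+11)/2 = -1.0000

M = (10.0000, 13.5000, -1.0000)


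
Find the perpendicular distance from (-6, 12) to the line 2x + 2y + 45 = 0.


|2*(-6) + 2*12 + 45| = |57| = 57
sqrt(4 + 4) = sqrt(8) = 2.8284
d = 57/sqrt(8) = 20.1525

20.1525


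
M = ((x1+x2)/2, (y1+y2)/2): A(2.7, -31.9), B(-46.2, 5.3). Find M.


Mx = (2.7 - 46.2)/2 = -43.5/2 = -21.7500
My = (-31.9 + 5.3)/2 = -26.6/2 = -13.3000

(-21.7500, -13.3000)


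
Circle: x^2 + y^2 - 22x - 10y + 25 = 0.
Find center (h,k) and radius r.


h = -D/2 = 22/2 = 11
k = -E/2 = 10/2 = 5
r^2 = h^2 + k^2 - F = 121 + 25 - 25 = 121
r = 11

Center (11, 5), radius = 11


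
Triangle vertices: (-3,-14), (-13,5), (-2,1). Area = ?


-3*(5-1) = -12
-13*(1+ 14) = -195
-2*(-14-5) = 38
sum = -169
Area = |-169|/2 = 84.5000

84.5000 sq units


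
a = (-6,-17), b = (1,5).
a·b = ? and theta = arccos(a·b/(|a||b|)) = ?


a·b = -6*1 - 17*5 = -6 - 85 = -91
|a| = sqrt(36+289) = 18.0278
|b| = sqrt(1+25) = 5.0990
cos(theta) = -91/(sqrt(325)*sqrt(26)) = -91/sqrt(8450) = -0.989949
theta = arccos(-91/sqrt(8450)) = 171.8699 degrees

a·b = -91, theta = 171.8699 deg


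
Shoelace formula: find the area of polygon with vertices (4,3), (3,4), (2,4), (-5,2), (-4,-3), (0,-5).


sum(xi*y_{i+1}) = 4*4 + 3*4 + 2*2 - 5*(-3) - 4*(-5) + 0*3 = 67
sum(yi*x_{i+1}) = 3*3 + 4*2 + 4*(-5) + 2*(-4) - 3*0 - 5*4 = -31
Area = |67 + 31|/2 = 98/2 = 49.0000

49.0000 sq units


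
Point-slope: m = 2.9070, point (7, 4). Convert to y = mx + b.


y - 4 = 2.9070(x - 7)
y = 2.9070x + 4 - 2.9070*7
y = 2.9070x - 16.3490

y = 2.9070x - 16.3490


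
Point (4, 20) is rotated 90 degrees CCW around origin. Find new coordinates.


cos(90) = 0, sin(90) = 1
x' = 4*0 - 20*1 = -20
y' = 4*1 + 20*0 = 4

(-20, 4)


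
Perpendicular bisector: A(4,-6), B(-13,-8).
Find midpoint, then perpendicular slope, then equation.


Midpoint = (-4.5, -7)
Slope of AB = dy/dx = -2/(-17) = 0.1176
Perp slope = -dx/dy = -17/2 = -8.5000
b = My - (perp slope)*Mx = -7 + (-17*(-4.5))/(-2) = -7 - 38.2500 = -45.2500

y = -8.5000x - 45.2500


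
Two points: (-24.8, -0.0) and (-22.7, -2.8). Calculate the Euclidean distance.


dx = -22.7 + 24.8 = 2.1
dy = -2.8 + 0.0 = -2.8
d = sqrt(4.41 + 7.84) = sqrt(12.25) = 3.5000

3.5000


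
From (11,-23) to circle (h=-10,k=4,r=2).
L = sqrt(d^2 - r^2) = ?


d = sqrt((11+ 10)^2 + (-23-4)^2) = sqrt(441+729) = 34.2053
L = sqrt(1170.0000 - 4) = sqrt(1166.0000) = 34.1467

34.1467


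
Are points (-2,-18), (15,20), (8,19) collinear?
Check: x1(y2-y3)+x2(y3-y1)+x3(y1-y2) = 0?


-2*(20-19) + 15*(19+ 18) + 8*(-18-20)
= -2 + 555 - 304 = 249

No, not collinear (determinant = 249)


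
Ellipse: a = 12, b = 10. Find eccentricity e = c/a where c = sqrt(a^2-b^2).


c = sqrt(144-100) = sqrt(44) = 6.6332
e = c/a = sqrt(44)/12 = 0.5528

e = 0.5528


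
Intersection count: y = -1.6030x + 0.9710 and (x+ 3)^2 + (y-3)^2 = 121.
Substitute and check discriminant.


Substitute y = -1.6030x + 0.9710: (x+ 3)^2 + (-1.6030x+0.9710-3)^2 = 121
Expand to Ax^2 + Bx + C = 0, where b-k = -2.029
A = 1+m^2 = 3.569609
B = 2(m(b-k) - h) = 2(-1.6030*(-2.029) + 3) = 12.504974
C = h^2 + (b-k)^2 - r^2 = 9 + 4.116841 - 121 = -107.883159
disc = B^2-4AC = 156.3744 + 1540.4028 = 1696.7772
disc > 0

2 intersection points


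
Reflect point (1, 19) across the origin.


Reflection rule for origin: (-x, -y)
(1, 19) -> (-1, -19)

(-1, -19)


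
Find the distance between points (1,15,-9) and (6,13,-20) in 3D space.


dx=5, dy=-2, dz=-11
d = sqrt(25+4+121) = sqrt(150) = 12.2474

12.2474


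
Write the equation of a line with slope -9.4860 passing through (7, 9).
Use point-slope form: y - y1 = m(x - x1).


y - 9 = -9.4860(x - 7)
y = -9.4860x + 9 + 9.4860*7
y = -9.4860x + 75.4020

y = -9.4860x + 75.4020


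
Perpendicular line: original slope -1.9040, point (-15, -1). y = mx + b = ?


Perpendicular slope = -1/m1 = -1/(-1.9040) = 0.5252
b2 = y0 - m2*x0 = -1 - 15/(-1.9040) = -1 + 7.8782 = 6.8782

y = 0.5252x + 6.8782


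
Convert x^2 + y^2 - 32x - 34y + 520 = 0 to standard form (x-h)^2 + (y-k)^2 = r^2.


h = -D/2 = 32/2 = 16
k = -E/2 = 34/2 = 17
r^2 = h^2 + k^2 - F = 256 + 289 - 520 = 25
r = 5

Center (16, 17), radius = 5


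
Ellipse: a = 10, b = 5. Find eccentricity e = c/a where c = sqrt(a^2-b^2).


c = sqrt(100-25) = sqrt(75) = 8.6603
e = c/a = sqrt(75)/10 = 0.8660

e = 0.8660


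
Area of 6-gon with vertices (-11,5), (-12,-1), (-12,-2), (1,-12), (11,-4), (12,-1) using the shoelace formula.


sum(xi*y_{i+1}) = -11*(-1) - 12*(-2) - 12*(-12) + 1*(-4) + 11*(-1) + 12*5 = 224
sum(yi*x_{i+1}) = 5*(-12) - 1*(-12) - 2*1 - 12*11 - 4*12 - 1*(-11) = -219
Area = |224 + 219|/2 = 443/2 = 221.5000

221.5000 sq units


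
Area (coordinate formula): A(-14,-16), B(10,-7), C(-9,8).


-14*(-7-8) = 210
10*(8+ 16) = 240
-9*(-16+ 7) = 81
sum = 531
Area = |531|/2 = 265.5000

265.5000 sq units


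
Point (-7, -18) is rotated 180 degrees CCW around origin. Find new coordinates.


cos(180) = -1, sin(180) = 0
x' = -7*(-1) + 18*0 = 7
y' = -7*0 - 18*(-1) = 18

(7, 18)


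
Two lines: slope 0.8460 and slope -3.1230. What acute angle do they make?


m1-m2 = 3.969
1+m1*m2 = -1.642058
tan(theta) = |3.969/(-1.642058)| = 2.417089
theta = arctan(|3.969/(-1.642058)|) = 67.5241 degrees (acute angle)

67.5241 degrees


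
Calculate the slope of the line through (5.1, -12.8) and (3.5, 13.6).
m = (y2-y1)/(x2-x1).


dy = 13.6 + 12.8 = 26.4
dx = 3.5 - 5.1 = -1.6
m = 26.4/(-1.6) = -16.5000

m = -16.5000


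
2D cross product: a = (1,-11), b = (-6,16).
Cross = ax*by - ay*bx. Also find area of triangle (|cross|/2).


cross = 1*16 + 11*(-6) = 16 - 66 = -50
Triangle area = |-50|/2 = 50/2 = 25.0000

cross = -50, triangle area = 25.0000


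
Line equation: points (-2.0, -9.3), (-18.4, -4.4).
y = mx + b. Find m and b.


m = (4.9)/(-16.4) = -0.2988
b = y1 - m*x1 = -9.3 - (4.9*(-2.0))/(-16.4) = -9.3 - 0.5976 = -9.8976

y = -0.2988x - 9.8976


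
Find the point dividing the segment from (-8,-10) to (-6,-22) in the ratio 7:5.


Px = (7*(-6) + 5*(-8))/12 = -82/12 = -6.8333
Py = (7*(-22) + 5*(-10))/12 = -204/12 = -17.0000

P = (-6.8333, -17.0000)


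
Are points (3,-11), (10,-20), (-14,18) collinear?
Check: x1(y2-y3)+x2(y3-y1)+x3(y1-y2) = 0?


3*(-20-18) + 10*(18+ 11) - 14*(-11+ 20)
= -114 + 290 - 126 = 50

No, not collinear (determinant = 50)


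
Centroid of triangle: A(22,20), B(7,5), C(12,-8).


Gx = (22+7+12)/3 = 41/3 = 13.6667
Gy = (20+5- 8)/3 = 17/3 = 5.6667

G = (13.6667, 5.6667)


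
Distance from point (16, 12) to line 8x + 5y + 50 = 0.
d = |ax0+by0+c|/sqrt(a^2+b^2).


|8*16 + 5*12 + 50| = |238| = 238
sqrt(64 + 25) = sqrt(89) = 9.4340
d = 238/sqrt(89) = 25.2279

25.2279


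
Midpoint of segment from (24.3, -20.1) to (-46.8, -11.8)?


Mx = (24.3 - 46.8)/2 = -22.5/2 = -11.2500
My = (-20.1 - 11.8)/2 = -31.9/2 = -15.9500

(-11.2500, -15.9500)


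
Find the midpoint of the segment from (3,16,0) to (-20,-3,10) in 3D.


Mx = (3- 20)/2 = -8.5000
My = (16- 3)/2 = 6.5000
Mz = (0+10)/2 = 5.0000

M = (-8.5000, 6.5000, 5.0000)


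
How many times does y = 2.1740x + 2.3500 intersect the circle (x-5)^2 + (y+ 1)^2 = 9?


Substitute y = 2.1740x + 2.3500: (x-5)^2 + (2.1740x+2.3500+ 1)^2 = 9
Expand to Ax^2 + Bx + C = 0, where b-k = 3.35
A = 1+m^2 = 5.726276
B = 2(m(b-k) - h) = 2(2.1740*3.35 - 5) = 4.5658
C = h^2 + (b-k)^2 - r^2 = 25 + 11.2225 - 9 = 27.2225
disc = B^2-4AC = 20.8465 - 623.5342 = -602.6877
disc < 0

0 intersection points


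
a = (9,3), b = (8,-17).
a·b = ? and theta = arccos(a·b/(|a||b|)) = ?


a·b = 9*8 + 3*(-17) = 72 - 51 = 21
|a| = sqrt(81+9) = 9.4868
|b| = sqrt(64+289) = 18.7883
cos(theta) = 21/(sqrt(90)*sqrt(353)) = 21/sqrt(31770) = 0.117818
theta = arccos(21/sqrt(31770)) = 83.2338 degrees

a·b = 21, theta = 83.2338 deg


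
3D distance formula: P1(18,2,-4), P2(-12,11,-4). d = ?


dx=-30, dy=9, dz=0
d = sqrt(900+81+0) = sqrt(981) = 31.3209

31.3209


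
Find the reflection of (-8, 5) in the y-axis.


Reflection rule for y-axis: (-x, y)
(-8, 5) -> (8, 5)

(8, 5)


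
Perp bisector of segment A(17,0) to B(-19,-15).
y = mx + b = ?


Midpoint = (-1, -7.5)
Slope of AB = dy/dx = -15/(-36) = 0.4167
Perp slope = -dx/dy = -36/15 = -2.4000
b = My - (perp slope)*Mx = -7.5 + (-36*(-1))/(-15) = -7.5 - 2.4000 = -9.9000

y = -2.4000x - 9.9000


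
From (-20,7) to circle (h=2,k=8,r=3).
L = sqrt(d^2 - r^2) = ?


d = sqrt((-20-2)^2 + (7-8)^2) = sqrt(484+1) = 22.0227
L = sqrt(485.0000 - 9) = sqrt(476.0000) = 21.8174

21.8174


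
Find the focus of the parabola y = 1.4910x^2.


a = 1.4910
4a = 5.9640
focus = (0, 1/5.9640) = (0, 0.1677)

Focus = (0, 0.1677)


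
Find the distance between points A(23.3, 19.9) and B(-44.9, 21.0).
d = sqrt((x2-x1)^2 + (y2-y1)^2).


dx = -44.9 - 23.3 = -68.2
dy = 21.0 - 19.9 = 1.1
d = sqrt(4651.24 + 1.21) = sqrt(4652.45) = 68.2089

68.2089


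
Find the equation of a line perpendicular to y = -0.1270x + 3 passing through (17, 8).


Perpendicular slope = -1/m1 = -1/(-0.1270) = 7.8740
b2 = y0 - m2*x0 = 8 + 17/(-0.1270) = 8 - 133.8583 = -125.8583

y = 7.8740x - 125.8583


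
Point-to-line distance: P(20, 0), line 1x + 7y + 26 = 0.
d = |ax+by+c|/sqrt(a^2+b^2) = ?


|1*20 + 7*0 + 26| = |46| = 46
sqrt(1 + 49) = sqrt(50) = 7.0711
d = 46/sqrt(50) = 6.5054

6.5054


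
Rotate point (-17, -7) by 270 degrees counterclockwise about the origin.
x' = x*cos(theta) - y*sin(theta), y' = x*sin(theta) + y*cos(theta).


cos(270) = 0, sin(270) = -1
x' = -17*0 + 7*(-1) = -7
y' = -17*(-1) - 7*0 = 17

(-7, 17)


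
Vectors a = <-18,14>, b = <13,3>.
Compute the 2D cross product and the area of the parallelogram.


cross = -18*3 - 14*13 = -54 - 182 = -236
Parallelogram area = |-236| = 236

cross = -236, parallelogram area = 236


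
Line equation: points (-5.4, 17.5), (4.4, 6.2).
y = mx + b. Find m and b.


m = (-11.3)/(9.8) = -1.1531
b = y1 - m*x1 = 17.5 - (-11.3*(-5.4))/(9.8) = 17.5 - 6.2265 = 11.2735

y = -1.1531x + 11.2735


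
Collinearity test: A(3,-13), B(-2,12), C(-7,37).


3*(12-37) - 2*(37+ 13) - 7*(-13-12)
= -75 - 100 + 175 = 0

Yes, collinear (determinant = 0)


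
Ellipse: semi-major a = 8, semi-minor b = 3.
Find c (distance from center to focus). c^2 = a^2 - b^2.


c^2 = 8^2 - 3^2 = 64 - 9 = 55
c = sqrt(55) = 7.4162

c = 7.4162


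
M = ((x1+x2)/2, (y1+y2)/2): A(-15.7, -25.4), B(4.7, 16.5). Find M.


Mx = (-15.7 + 4.7)/2 = -11.0/2 = -5.5000
My = (-25.4 + 16.5)/2 = -8.9/2 = -4.4500

(-5.5000, -4.4500)


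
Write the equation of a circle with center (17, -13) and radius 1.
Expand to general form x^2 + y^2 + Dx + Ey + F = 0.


(x-17)^2 + (y+ 13)^2 = 1^2
D = -2h = -34, E = -2k = 26
F = h^2+k^2-r^2 = 289+169-1 = 457

x^2 + y^2 - 34x + 26y + 457 = 0


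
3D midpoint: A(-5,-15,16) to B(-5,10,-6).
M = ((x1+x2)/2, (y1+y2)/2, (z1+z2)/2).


Mx = (-5- 5)/2 = -5.0000
My = (-15+10)/2 = -2.5000
Mz = (16- 6)/2 = 5.0000

M = (-5.0000, -2.5000, 5.0000)


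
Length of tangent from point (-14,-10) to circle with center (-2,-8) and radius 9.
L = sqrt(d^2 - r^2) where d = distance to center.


d = sqrt((-14+ 2)^2 + (-10+ 8)^2) = sqrt(144+4) = 12.1655
L = sqrt(148.0000 - 81) = sqrt(67.0000) = 8.1854

8.1854


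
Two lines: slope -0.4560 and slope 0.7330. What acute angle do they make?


m1-m2 = -1.189
1+m1*m2 = 0.665752
tan(theta) = |-1.189/0.665752| = 1.785950
theta = arctan(|-1.189/0.665752|) = 60.7544 degrees (acute angle)

60.7544 degrees


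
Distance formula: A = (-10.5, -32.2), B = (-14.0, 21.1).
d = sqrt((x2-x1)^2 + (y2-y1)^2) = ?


dx = -14.0 + 10.5 = -3.5
dy = 21.1 + 32.2 = 53.3
d = sqrt(12.25 + 2840.89) = sqrt(2853.14) = 53.4148

53.4148


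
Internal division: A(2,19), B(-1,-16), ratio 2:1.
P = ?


Px = (2*(-1) + 1*2)/3 = 0/3 = 0
Py = (2*(-16) + 1*19)/3 = -13/3 = -4.3333

P = (0, -4.3333)


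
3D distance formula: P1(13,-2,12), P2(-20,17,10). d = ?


dx=-33, dy=19, dz=-2
d = sqrt(1089+361+4) = sqrt(1454) = 38.1314

38.1314


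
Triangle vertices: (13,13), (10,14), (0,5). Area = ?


13*(14-5) = 117
10*(5-13) = -80
0*(13-14) = 0
sum = 37
Area = |37|/2 = 18.5000

18.5000 sq units


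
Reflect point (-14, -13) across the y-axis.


Reflection rule for y-axis: (-x, y)
(-14, -13) -> (14, -13)

(14, -13)


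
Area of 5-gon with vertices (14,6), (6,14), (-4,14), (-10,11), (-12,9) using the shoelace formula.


sum(xi*y_{i+1}) = 14*14 + 6*14 - 4*11 - 10*9 - 12*6 = 74
sum(yi*x_{i+1}) = 6*6 + 14*(-4) + 14*(-10) + 11*(-12) + 9*14 = -166
Area = |74 + 166|/2 = 240/2 = 120.0000

120.0000 sq units


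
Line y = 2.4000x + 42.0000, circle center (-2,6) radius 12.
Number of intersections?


Substitute y = 2.4000x + 42.0000: (x+ 2)^2 + (2.4000x+42.0000-6)^2 = 144
Expand to Ax^2 + Bx + C = 0, where b-k = 36
A = 1+m^2 = 6.76
B = 2(m(b-k) - h) = 2(2.4000*36 + 2) = 176.8
C = h^2 + (b-k)^2 - r^2 = 4 + 1296 - 144 = 1156
disc = B^2-4AC = 31258.2400 - 31258.2400 = 0
disc = 0

1 intersection point (tangent)


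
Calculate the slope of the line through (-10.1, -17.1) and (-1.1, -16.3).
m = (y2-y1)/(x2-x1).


dy = -16.3 + 17.1 = 0.8
dx = -1.1 + 10.1 = 9.0
m = 0.8/9.0 = 0.0889

m = 0.0889


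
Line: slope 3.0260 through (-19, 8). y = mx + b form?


y - 8 = 3.0260(x + 19)
y = 3.0260x + 8 - 3.0260*(-19)
y = 3.0260x + 65.4940

y = 3.0260x + 65.4940


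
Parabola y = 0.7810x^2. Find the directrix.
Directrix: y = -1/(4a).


a = 0.7810
1/(4a) = 0.3201
directrix: y = -0.3201 = -0.3201

y = -0.3201


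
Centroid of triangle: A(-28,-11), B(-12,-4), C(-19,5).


Gx = (-28- 12- 19)/3 = -59/3 = -19.6667
Gy = (-11- 4+5)/3 = -10/3 = -3.3333

G = (-19.6667, -3.3333)


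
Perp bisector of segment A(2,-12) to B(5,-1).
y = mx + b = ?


Midpoint = (3.5, -6.5)
Slope of AB = dy/dx = 11/3 = 3.6667
Perp slope = -dx/dy = -3/11 = -0.2727
b = My - (perp slope)*Mx = -6.5 + (3*3.5)/11 = -6.5 + 0.9545 = -5.5455

y = -0.2727x - 5.5455


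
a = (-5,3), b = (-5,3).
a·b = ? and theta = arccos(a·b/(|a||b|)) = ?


a·b = -5*(-5) + 3*3 = 25 + 9 = 34
|a| = sqrt(25+9) = 5.8310
|b| = sqrt(25+9) = 5.8310
cos(theta) = 34/(sqrt(34)*sqrt(34)) = 34/sqrt(1156) = 1
theta = arccos(34/sqrt(1156)) = 0 degrees

a·b = 34, theta = 0 deg


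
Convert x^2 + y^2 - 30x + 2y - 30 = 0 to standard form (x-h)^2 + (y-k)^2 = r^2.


h = -D/2 = 30/2 = 15
k = -E/2 = -2/2 = -1
r^2 = h^2 + k^2 - F = 225 + 1 + 30 = 256
r = 16

Center (15, -1), radius = 16


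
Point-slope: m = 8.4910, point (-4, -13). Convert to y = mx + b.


y + 13 = 8.4910(x + 4)
y = 8.4910x - 13 - 8.4910*(-4)
y = 8.4910x + 20.9640

y = 8.4910x + 20.9640


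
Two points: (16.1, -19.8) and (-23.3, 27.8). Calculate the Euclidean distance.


dx = -23.3 - 16.1 = -39.4
dy = 27.8 + 19.8 = 47.6
d = sqrt(1552.36 + 2265.76) = sqrt(3818.12) = 61.7909

61.7909


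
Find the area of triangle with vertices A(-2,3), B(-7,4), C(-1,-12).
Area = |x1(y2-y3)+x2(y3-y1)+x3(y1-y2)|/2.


-2*(4+ 12) = -32
-7*(-12-3) = 105
-1*(3-4) = 1
sum = 74
Area = |74|/2 = 37.0000

37.0000 sq units


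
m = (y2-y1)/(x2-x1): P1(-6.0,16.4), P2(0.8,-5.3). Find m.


dy = -5.3 - 16.4 = -21.7
dx = 0.8 + 6.0 = 6.8
m = -21.7/6.8 = -3.1912

m = -3.1912


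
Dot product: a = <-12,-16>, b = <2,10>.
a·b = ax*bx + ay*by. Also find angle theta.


a·b = -12*2 - 16*10 = -24 - 160 = -184
|a| = sqrt(144+256) = 20.0000
|b| = sqrt(4+100) = 10.1980
cos(theta) = -184/(sqrt(400)*sqrt(104)) = -184/sqrt(41600) = -0.902134
theta = arccos(-184/sqrt(41600)) = 154.4400 degrees

a·b = -184, theta = 154.4400 deg


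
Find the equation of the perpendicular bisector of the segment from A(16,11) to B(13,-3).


Midpoint = (14.5, 4)
Slope of AB = dy/dx = -14/(-3) = 4.6667
Perp slope = -dx/dy = -3/14 = -0.2143
b = My - (perp slope)*Mx = 4 + (-3*14.5)/(-14) = 4 + 3.1071 = 7.1071

y = -0.2143x + 7.1071


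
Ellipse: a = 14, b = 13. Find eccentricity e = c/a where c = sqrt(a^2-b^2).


c = sqrt(196-169) = sqrt(27) = 5.1962
e = c/a = sqrt(27)/14 = 0.3712

e = 0.3712


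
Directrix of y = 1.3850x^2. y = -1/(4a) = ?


a = 1.3850
1/(4a) = 0.1805
directrix: y = -0.1805 = -0.1805

y = -0.1805


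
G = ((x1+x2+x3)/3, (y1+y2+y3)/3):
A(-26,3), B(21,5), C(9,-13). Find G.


Gx = (-26+21+9)/3 = 4/3 = 1.3333
Gy = (3+5- 13)/3 = -5/3 = -1.6667

G = (1.3333, -1.6667)


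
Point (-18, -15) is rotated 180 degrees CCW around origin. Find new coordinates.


cos(180) = -1, sin(180) = 0
x' = -18*(-1) + 15*0 = 18
y' = -18*0 - 15*(-1) = 15

(18, 15)
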